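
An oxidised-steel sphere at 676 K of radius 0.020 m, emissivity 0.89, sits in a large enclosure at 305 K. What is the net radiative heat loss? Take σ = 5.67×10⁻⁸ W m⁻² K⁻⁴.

Q ≈ 50.8 W

A = 4πr² = 4π × (0.020)² = 5.03×10^-3 m².
Q = εσA(T⁴ − T_s⁴). T⁴ − T_s⁴ = (676)⁴ − (305)⁴ = 2.09×10^11 − 8.65×10^9 = 2.00×10^11 K⁴.
Q = 0.89 × 5.67×10⁻⁸ × 5.03×10^-3 × 2.00×10^11 = 50.8 W.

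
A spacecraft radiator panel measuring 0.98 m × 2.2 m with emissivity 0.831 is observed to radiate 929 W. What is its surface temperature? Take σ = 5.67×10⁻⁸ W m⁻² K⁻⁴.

A = 0.98 × 2.2 = 2.16 m².
From P = εσAT⁴, T = (P / εσA)^(1/4) = (929 / (0.831 × 5.67×10⁻⁸ × 2.16))^(1/4).
T = (9.14×10^9)^(1/4) = 309 K.

T ≈ 309 K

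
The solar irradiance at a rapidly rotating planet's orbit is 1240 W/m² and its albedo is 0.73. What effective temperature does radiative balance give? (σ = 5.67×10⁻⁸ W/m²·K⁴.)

T ≈ 196 K

Power absorbed = (1−a)S·πR²; power emitted = 4πR²σT⁴. Equating and cancelling πR²:
T = ((1−a)S / 4σ)^(1/4) = (335 / (4 × 5.67×10⁻⁸))^(1/4) = (1.48×10^9)^(1/4).
T = 196 K.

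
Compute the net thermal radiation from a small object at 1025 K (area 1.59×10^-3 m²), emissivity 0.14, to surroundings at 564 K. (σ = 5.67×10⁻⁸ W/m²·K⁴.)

Q = εσA(T⁴ − T_s⁴). T⁴ − T_s⁴ = (1025)⁴ − (564)⁴ = 1.10×10^12 − 1.01×10^11 = 1.00×10^12 K⁴.
Q = 0.14 × 5.67×10⁻⁸ × 1.59×10^-3 × 1.00×10^12 = 12.7 W.

Q ≈ 12.7 W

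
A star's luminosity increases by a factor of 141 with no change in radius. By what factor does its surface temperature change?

P ∝ T⁴ ⇒ T ∝ P^(1/4), so T scales by (141)^(1/4) = 3.45.

factor ≈ 3.45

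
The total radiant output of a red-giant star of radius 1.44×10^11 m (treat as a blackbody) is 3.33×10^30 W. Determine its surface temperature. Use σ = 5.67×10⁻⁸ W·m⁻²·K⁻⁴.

A = 4πr² = 4π × (1.44×10^11)² = 2.61×10^23 m².
From P = σAT⁴, T = (P / σA)^(1/4) = (3.33×10^30 / (5.67×10⁻⁸ × 2.61×10^23))^(1/4).
T = (2.25×10^14)^(1/4) = 3870 K.

T ≈ 3870 K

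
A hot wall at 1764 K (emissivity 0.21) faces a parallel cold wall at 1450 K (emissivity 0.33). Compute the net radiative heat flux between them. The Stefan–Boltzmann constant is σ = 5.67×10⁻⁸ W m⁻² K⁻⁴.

For two large parallel gray plates, q = σ(T₁⁴ − T₂⁴) / (1/ε₁ + 1/ε₂ − 1).
1/ε₁ + 1/ε₂ − 1 = 1/0.21 + 1/0.33 − 1 = 6.792.
T₁⁴ − T₂⁴ = 9.68×10^12 − 4.42×10^12 = 5.26×10^12 K⁴.
q = 5.67×10⁻⁸ × 5.26×10^12 / 6.792 = 43900 W/m².

q ≈ 43900 W/m²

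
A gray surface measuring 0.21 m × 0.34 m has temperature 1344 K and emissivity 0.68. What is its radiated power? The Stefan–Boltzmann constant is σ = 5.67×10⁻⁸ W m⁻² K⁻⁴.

A = 0.21 × 0.34 = 0.0714 m².
P = εσAT⁴ = 0.68 × 5.67×10⁻⁸ × 0.0714 × (1344)⁴ = 0.68 × 5.67×10⁻⁸ × 0.0714 × 3.26×10^12.
P = 8980 W.

P ≈ 8980 W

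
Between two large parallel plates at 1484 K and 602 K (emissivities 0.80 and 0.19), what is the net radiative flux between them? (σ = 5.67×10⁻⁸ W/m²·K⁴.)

For two large parallel gray plates, q = σ(T₁⁴ − T₂⁴) / (1/ε₁ + 1/ε₂ − 1).
1/ε₁ + 1/ε₂ − 1 = 1/0.80 + 1/0.19 − 1 = 5.513.
T₁⁴ − T₂⁴ = 4.85×10^12 − 1.31×10^11 = 4.72×10^12 K⁴.
q = 5.67×10⁻⁸ × 4.72×10^12 / 5.513 = 48500 W/m².

q ≈ 48500 W/m²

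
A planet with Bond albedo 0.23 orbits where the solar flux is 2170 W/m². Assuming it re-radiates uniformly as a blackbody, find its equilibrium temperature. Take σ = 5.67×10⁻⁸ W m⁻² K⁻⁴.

Power absorbed = (1−a)S·πR²; power emitted = 4πR²σT⁴. Equating and cancelling πR²:
T = ((1−a)S / 4σ)^(1/4) = (1670 / (4 × 5.67×10⁻⁸))^(1/4) = (7.37×10^9)^(1/4).
T = 293 K.

T ≈ 293 K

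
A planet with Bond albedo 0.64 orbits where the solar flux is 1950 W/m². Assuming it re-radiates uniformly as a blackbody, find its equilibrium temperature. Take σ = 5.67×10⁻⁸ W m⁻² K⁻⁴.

Power absorbed = (1−a)S·πR²; power emitted = 4πR²σT⁴. Equating and cancelling πR²:
T = ((1−a)S / 4σ)^(1/4) = (702 / (4 × 5.67×10⁻⁸))^(1/4) = (3.10×10^9)^(1/4).
T = 236 K.

T ≈ 236 K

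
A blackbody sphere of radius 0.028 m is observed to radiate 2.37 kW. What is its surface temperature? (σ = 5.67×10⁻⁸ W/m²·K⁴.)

T ≈ 1440 K

A = 4πr² = 4π × (0.028)² = 9.85×10^-3 m².
From P = σAT⁴, T = (P / σA)^(1/4) = (2370 / (5.67×10⁻⁸ × 9.85×10^-3))^(1/4).
T = (4.24×10^12)^(1/4) = 1440 K.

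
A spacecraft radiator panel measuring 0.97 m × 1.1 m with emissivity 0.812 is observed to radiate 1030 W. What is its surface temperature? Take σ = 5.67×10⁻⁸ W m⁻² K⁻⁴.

A = 0.97 × 1.1 = 1.07 m².
From P = εσAT⁴, T = (P / εσA)^(1/4) = (1030 / (0.812 × 5.67×10⁻⁸ × 1.07))^(1/4).
T = (2.10×10^10)^(1/4) = 381 K.

T ≈ 381 K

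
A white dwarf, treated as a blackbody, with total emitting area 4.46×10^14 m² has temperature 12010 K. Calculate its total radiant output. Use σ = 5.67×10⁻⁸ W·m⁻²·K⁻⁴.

P ≈ 5.26×10^23 W

P = σAT⁴ = 5.67×10⁻⁸ × 4.46×10^14 × (12010)⁴ = 5.67×10⁻⁸ × 4.46×10^14 × 2.08×10^16.
P = 5.26×10^23 W.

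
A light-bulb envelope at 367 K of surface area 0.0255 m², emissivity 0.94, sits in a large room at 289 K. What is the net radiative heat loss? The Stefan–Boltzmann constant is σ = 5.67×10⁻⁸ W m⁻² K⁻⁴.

Q ≈ 15.2 W

Q = εσA(T⁴ − T_s⁴). T⁴ − T_s⁴ = (367)⁴ − (289)⁴ = 1.81×10^10 − 6.98×10^9 = 1.12×10^10 K⁴.
Q = 0.94 × 5.67×10⁻⁸ × 0.0255 × 1.12×10^10 = 15.2 W.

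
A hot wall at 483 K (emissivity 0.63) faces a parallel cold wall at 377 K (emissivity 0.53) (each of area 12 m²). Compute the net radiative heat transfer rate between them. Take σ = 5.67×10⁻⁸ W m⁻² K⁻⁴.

For two large parallel gray plates, q = σ(T₁⁴ − T₂⁴) / (1/ε₁ + 1/ε₂ − 1).
1/ε₁ + 1/ε₂ − 1 = 1/0.63 + 1/0.53 − 1 = 2.474.
T₁⁴ − T₂⁴ = 5.44×10^10 − 2.02×10^10 = 3.42×10^10 K⁴.
q = 5.67×10⁻⁸ × 3.42×10^10 / 2.474 = 784 W/m².
Q = q·A = 784 × 12 = 9410 W.

Q ≈ 9410 W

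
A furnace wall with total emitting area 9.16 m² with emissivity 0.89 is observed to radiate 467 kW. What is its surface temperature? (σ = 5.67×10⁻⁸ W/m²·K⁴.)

T ≈ 1000 K

From P = εσAT⁴, T = (P / εσA)^(1/4) = (4.67×10^5 / (0.89 × 5.67×10⁻⁸ × 9.16))^(1/4).
T = (1.01×10^12)^(1/4) = 1000 K.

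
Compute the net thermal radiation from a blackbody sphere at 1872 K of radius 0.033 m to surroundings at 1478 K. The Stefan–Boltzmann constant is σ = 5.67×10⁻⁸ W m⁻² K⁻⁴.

Q ≈ 5830 W

A = 4πr² = 4π × (0.033)² = 0.0137 m².
Q = σA(T⁴ − T_s⁴). T⁴ − T_s⁴ = (1872)⁴ − (1478)⁴ = 1.23×10^13 − 4.77×10^12 = 7.51×10^12 K⁴.
Q = 5.67×10⁻⁸ × 0.0137 × 7.51×10^12 = 5830 W.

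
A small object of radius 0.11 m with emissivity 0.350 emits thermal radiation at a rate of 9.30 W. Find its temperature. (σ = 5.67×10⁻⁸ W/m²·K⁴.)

T ≈ 236 K

A = 4πr² = 4π × (0.11)² = 0.152 m².
From P = εσAT⁴, T = (P / εσA)^(1/4) = (9.30 / (0.350 × 5.67×10⁻⁸ × 0.152))^(1/4).
T = (3.08×10^9)^(1/4) = 236 K.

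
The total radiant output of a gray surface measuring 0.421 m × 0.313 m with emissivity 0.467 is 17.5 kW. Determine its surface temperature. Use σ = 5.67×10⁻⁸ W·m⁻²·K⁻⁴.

A = 0.421 × 0.313 = 0.132 m².
From P = εσAT⁴, T = (P / εσA)^(1/4) = (17500 / (0.467 × 5.67×10⁻⁸ × 0.132))^(1/4).
T = (5.02×10^12)^(1/4) = 1500 K.

T ≈ 1500 K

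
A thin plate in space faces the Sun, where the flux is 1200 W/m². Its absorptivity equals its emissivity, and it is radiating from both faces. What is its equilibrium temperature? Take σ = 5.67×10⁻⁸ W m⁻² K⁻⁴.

Absorbed flux αS = emitted flux 2εσT⁴ per unit area; with α = ε this gives T = (S/2σ)^(1/4).
T = (1200 / (2 × 5.67×10⁻⁸))^(1/4) = (1.06×10^10)^(1/4).
T = 321 K.

T ≈ 321 K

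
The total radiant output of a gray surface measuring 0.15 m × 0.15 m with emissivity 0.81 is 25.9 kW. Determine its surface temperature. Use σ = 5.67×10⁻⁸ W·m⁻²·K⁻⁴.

T ≈ 2240 K

A = 0.15 × 0.15 = 0.0225 m².
From P = εσAT⁴, T = (P / εσA)^(1/4) = (25900 / (0.81 × 5.67×10⁻⁸ × 0.0225))^(1/4).
T = (2.51×10^13)^(1/4) = 2240 K.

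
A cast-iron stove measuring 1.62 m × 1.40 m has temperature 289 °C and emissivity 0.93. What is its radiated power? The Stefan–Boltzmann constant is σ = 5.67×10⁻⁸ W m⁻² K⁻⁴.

A = 1.62 × 1.40 = 2.27 m².
289 °C = 562 K.
P = εσAT⁴ = 0.93 × 5.67×10⁻⁸ × 2.27 × (562)⁴ = 0.93 × 5.67×10⁻⁸ × 2.27 × 9.98×10^10.
P = 11900 W.

P ≈ 11900 W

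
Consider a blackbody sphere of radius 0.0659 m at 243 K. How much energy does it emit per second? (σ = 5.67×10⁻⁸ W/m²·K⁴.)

A = 4πr² = 4π × (0.0659)² = 0.0546 m².
P = σAT⁴ = 5.67×10⁻⁸ × 0.0546 × (243)⁴ = 5.67×10⁻⁸ × 0.0546 × 3.49×10^9.
P = 10.8 W.

P ≈ 10.8 W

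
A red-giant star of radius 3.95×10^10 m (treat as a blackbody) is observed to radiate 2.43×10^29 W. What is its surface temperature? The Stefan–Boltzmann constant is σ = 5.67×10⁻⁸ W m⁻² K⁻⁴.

T ≈ 3850 K

A = 4πr² = 4π × (3.95×10^10)² = 1.96×10^22 m².
From P = σAT⁴, T = (P / σA)^(1/4) = (2.43×10^29 / (5.67×10⁻⁸ × 1.96×10^22))^(1/4).
T = (2.19×10^14)^(1/4) = 3850 K.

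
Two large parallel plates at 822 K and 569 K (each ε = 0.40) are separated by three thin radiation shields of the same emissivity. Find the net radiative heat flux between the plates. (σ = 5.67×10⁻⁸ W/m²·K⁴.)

Each of the 4 gaps contributes resistance (2/ε − 1) = 2/0.40 − 1 = 4.000; total = 16.00.
q = σ(T₁⁴ − T₂⁴) / 16.00 = 5.67×10⁻⁸ × 3.52×10^11 / 16.00 = 1250 W/m².

q ≈ 1250 W/m²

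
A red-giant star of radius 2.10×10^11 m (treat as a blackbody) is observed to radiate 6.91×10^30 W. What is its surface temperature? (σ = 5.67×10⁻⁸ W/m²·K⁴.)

T ≈ 3850 K

A = 4πr² = 4π × (2.10×10^11)² = 5.54×10^23 m².
From P = σAT⁴, T = (P / σA)^(1/4) = (6.91×10^30 / (5.67×10⁻⁸ × 5.54×10^23))^(1/4).
T = (2.20×10^14)^(1/4) = 3850 K.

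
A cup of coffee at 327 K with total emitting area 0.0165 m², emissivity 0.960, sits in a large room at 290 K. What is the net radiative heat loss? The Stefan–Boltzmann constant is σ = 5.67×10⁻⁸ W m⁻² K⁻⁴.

Q ≈ 3.92 W

Q = εσA(T⁴ − T_s⁴). T⁴ − T_s⁴ = (327)⁴ − (290)⁴ = 1.14×10^10 − 7.07×10^9 = 4.36×10^9 K⁴.
Q = 0.960 × 5.67×10⁻⁸ × 0.0165 × 4.36×10^9 = 3.92 W.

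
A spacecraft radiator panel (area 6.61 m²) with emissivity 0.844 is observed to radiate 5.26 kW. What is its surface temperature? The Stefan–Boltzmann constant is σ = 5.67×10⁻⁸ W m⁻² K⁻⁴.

From P = εσAT⁴, T = (P / εσA)^(1/4) = (5260 / (0.844 × 5.67×10⁻⁸ × 6.61))^(1/4).
T = (1.66×10^10)^(1/4) = 359 K.

T ≈ 359 K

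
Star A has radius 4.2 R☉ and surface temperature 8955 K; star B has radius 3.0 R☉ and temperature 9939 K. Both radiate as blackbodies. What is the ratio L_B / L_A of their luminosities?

L_B/L_A ≈ 0.774

L = 4πR²σT⁴ ∝ R²T⁴, so L_B/L_A = (3.0/4.2)² × (9939/8955)⁴ = 0.510 × 1.52 = 0.774.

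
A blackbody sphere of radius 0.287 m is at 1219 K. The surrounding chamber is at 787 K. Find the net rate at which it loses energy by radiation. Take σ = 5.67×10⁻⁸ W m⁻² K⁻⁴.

A = 4πr² = 4π × (0.287)² = 1.04 m².
Q = σA(T⁴ − T_s⁴). T⁴ − T_s⁴ = (1219)⁴ − (787)⁴ = 2.21×10^12 − 3.84×10^11 = 1.82×10^12 K⁴.
Q = 5.67×10⁻⁸ × 1.04 × 1.82×10^12 = 1.07×10^5 W.

Q ≈ 1.07×10^5 W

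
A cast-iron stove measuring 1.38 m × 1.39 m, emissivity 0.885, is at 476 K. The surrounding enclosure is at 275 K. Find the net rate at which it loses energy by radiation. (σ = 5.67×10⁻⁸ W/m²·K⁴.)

Q ≈ 4390 W

A = 1.38 × 1.39 = 1.92 m².
Q = εσA(T⁴ − T_s⁴). T⁴ − T_s⁴ = (476)⁴ − (275)⁴ = 5.13×10^10 − 5.72×10^9 = 4.56×10^10 K⁴.
Q = 0.885 × 5.67×10⁻⁸ × 1.92 × 4.56×10^10 = 4390 W.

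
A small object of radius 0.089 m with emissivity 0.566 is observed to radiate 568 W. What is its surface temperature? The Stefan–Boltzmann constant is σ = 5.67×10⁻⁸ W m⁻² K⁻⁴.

T ≈ 649 K

A = 4πr² = 4π × (0.089)² = 0.0995 m².
From P = εσAT⁴, T = (P / εσA)^(1/4) = (568 / (0.566 × 5.67×10⁻⁸ × 0.0995))^(1/4).
T = (1.78×10^11)^(1/4) = 649 K.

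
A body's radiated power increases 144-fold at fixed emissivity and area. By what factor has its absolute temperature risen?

factor ≈ 3.46

P ∝ T⁴ ⇒ T ∝ P^(1/4), so T scales by (144)^(1/4) = 3.46.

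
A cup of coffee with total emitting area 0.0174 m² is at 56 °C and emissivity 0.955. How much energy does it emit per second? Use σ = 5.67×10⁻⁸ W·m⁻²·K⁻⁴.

P ≈ 11.0 W

56 °C = 329 K.
Stefan–Boltzmann: P = εσAT⁴ = 0.955 × 5.67×10⁻⁸ × 0.0174 × (329)⁴ = 0.955 × 5.67×10⁻⁸ × 0.0174 × 1.17×10^10.
P = 11.0 W.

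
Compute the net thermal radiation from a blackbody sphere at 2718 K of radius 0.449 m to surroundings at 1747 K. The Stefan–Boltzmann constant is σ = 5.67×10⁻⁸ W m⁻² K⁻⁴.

Q ≈ 6.50×10^6 W

A = 4πr² = 4π × (0.449)² = 2.53 m².
Q = σA(T⁴ − T_s⁴). T⁴ − T_s⁴ = (2718)⁴ − (1747)⁴ = 5.46×10^13 − 9.31×10^12 = 4.53×10^13 K⁴.
Q = 5.67×10⁻⁸ × 2.53 × 4.53×10^13 = 6.50×10^6 W.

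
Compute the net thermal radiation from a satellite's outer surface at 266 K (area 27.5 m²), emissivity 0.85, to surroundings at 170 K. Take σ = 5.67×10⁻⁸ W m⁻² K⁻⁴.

Q = εσA(T⁴ − T_s⁴). T⁴ − T_s⁴ = (266)⁴ − (170)⁴ = 5.01×10^9 − 8.35×10^8 = 4.17×10^9 K⁴.
Q = 0.85 × 5.67×10⁻⁸ × 27.5 × 4.17×10^9 = 5530 W.

Q ≈ 5530 W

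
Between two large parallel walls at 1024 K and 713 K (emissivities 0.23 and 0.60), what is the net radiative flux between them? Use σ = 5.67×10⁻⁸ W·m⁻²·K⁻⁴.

For two large parallel gray plates, q = σ(T₁⁴ − T₂⁴) / (1/ε₁ + 1/ε₂ − 1).
1/ε₁ + 1/ε₂ − 1 = 1/0.23 + 1/0.60 − 1 = 5.014.
T₁⁴ − T₂⁴ = 1.10×10^12 − 2.58×10^11 = 8.41×10^11 K⁴.
q = 5.67×10⁻⁸ × 8.41×10^11 / 5.014 = 9510 W/m².

q ≈ 9510 W/m²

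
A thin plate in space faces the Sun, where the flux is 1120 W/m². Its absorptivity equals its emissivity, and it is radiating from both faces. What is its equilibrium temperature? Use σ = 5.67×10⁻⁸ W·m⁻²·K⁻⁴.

Absorbed flux αS = emitted flux 2εσT⁴ per unit area; with α = ε this gives T = (S/2σ)^(1/4).
T = (1120 / (2 × 5.67×10⁻⁸))^(1/4) = (9.88×10^9)^(1/4).
T = 315 K.

T ≈ 315 K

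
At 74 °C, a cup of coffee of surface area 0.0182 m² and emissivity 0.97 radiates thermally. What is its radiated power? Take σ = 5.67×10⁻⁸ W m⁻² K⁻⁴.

74 °C = 347 K.
Stefan–Boltzmann: P = εσAT⁴ = 0.97 × 5.67×10⁻⁸ × 0.0182 × (347)⁴ = 0.97 × 5.67×10⁻⁸ × 0.0182 × 1.45×10^10.
P = 14.5 W.

P ≈ 14.5 W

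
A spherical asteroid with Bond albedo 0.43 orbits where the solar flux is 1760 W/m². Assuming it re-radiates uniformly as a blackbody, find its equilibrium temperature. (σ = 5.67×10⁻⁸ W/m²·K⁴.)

Power absorbed = (1−a)S·πR²; power emitted = 4πR²σT⁴. Equating and cancelling πR²:
T = ((1−a)S / 4σ)^(1/4) = (1000 / (4 × 5.67×10⁻⁸))^(1/4) = (4.42×10^9)^(1/4).
T = 258 K.

T ≈ 258 K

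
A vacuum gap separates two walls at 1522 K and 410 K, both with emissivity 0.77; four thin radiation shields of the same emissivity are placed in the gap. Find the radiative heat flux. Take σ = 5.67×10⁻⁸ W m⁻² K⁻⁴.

Each of the 5 gaps contributes resistance (2/ε − 1) = 2/0.77 − 1 = 1.597; total = 7.987.
q = σ(T₁⁴ − T₂⁴) / 7.987 = 5.67×10⁻⁸ × 5.34×10^12 / 7.987 = 37900 W/m².

q ≈ 37900 W/m²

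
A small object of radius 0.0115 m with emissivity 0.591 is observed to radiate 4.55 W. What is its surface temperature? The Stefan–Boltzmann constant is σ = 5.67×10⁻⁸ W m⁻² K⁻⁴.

A = 4πr² = 4π × (0.0115)² = 1.66×10^-3 m².
From P = εσAT⁴, T = (P / εσA)^(1/4) = (4.55 / (0.591 × 5.67×10⁻⁸ × 1.66×10^-3))^(1/4).
T = (8.17×10^10)^(1/4) = 535 K.

T ≈ 535 K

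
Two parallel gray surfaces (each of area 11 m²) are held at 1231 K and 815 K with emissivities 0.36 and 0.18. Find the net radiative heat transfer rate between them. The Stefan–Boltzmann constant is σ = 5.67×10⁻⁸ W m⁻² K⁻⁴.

Q ≈ 1.58×10^5 W

For two large parallel gray plates, q = σ(T₁⁴ − T₂⁴) / (1/ε₁ + 1/ε₂ − 1).
1/ε₁ + 1/ε₂ − 1 = 1/0.36 + 1/0.18 − 1 = 7.333.
T₁⁴ − T₂⁴ = 2.30×10^12 − 4.41×10^11 = 1.86×10^12 K⁴.
q = 5.67×10⁻⁸ × 1.86×10^12 / 7.333 = 14300 W/m².
Q = q·A = 14300 × 11 = 1.58×10^5 W.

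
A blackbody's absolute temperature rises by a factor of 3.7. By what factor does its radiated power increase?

factor ≈ 187

P ∝ T⁴, so the power scales as (3.7)⁴ = 187.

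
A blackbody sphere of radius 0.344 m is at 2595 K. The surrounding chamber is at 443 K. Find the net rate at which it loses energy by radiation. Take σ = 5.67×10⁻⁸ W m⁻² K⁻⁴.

Q ≈ 3.82×10^6 W

A = 4πr² = 4π × (0.344)² = 1.49 m².
Q = σA(T⁴ − T_s⁴). T⁴ − T_s⁴ = (2595)⁴ − (443)⁴ = 4.53×10^13 − 3.85×10^10 = 4.53×10^13 K⁴.
Q = 5.67×10⁻⁸ × 1.49 × 4.53×10^13 = 3.82×10^6 W.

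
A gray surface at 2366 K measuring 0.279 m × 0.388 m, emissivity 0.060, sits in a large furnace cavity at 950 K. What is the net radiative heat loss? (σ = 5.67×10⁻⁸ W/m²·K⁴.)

Q ≈ 11200 W

A = 0.279 × 0.388 = 0.108 m².
Q = εσA(T⁴ − T_s⁴). T⁴ − T_s⁴ = (2366)⁴ − (950)⁴ = 3.13×10^13 − 8.15×10^11 = 3.05×10^13 K⁴.
Q = 0.060 × 5.67×10⁻⁸ × 0.108 × 3.05×10^13 = 11200 W.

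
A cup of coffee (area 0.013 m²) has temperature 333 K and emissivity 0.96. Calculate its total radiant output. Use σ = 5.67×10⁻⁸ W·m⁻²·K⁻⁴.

P ≈ 8.70 W

Stefan–Boltzmann: P = εσAT⁴ = 0.96 × 5.67×10⁻⁸ × 0.0130 × (333)⁴ = 0.96 × 5.67×10⁻⁸ × 0.0130 × 1.23×10^10.
P = 8.70 W.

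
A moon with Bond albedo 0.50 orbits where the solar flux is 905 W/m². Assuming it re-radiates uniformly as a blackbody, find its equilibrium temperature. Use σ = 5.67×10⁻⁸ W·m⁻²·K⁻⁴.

Power absorbed = (1−a)S·πR²; power emitted = 4πR²σT⁴. Equating and cancelling πR²:
T = ((1−a)S / 4σ)^(1/4) = (452 / (4 × 5.67×10⁻⁸))^(1/4) = (2.00×10^9)^(1/4).
T = 211 K.

T ≈ 211 K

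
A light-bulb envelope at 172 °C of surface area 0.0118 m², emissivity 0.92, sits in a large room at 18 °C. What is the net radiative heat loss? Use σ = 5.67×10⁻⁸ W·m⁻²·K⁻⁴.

Convert: 172 °C = 445 K; 18 °C = 291 K.
Q = εσA(T⁴ − T_s⁴). T⁴ − T_s⁴ = (445)⁴ − (291)⁴ = 3.92×10^10 − 7.17×10^9 = 3.20×10^10 K⁴.
Q = 0.92 × 5.67×10⁻⁸ × 0.0118 × 3.20×10^10 = 19.7 W.

Q ≈ 19.7 W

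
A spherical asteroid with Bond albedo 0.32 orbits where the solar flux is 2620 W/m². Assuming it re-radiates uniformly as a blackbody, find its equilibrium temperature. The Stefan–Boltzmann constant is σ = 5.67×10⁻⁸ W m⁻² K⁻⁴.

T ≈ 298 K

Power absorbed = (1−a)S·πR²; power emitted = 4πR²σT⁴. Equating and cancelling πR²:
T = ((1−a)S / 4σ)^(1/4) = (1780 / (4 × 5.67×10⁻⁸))^(1/4) = (7.86×10^9)^(1/4).
T = 298 K.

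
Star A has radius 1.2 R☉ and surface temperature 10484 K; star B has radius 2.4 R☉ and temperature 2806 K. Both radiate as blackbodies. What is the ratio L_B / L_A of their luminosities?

L_B/L_A ≈ 0.0205

L = 4πR²σT⁴ ∝ R²T⁴, so L_B/L_A = (2.4/1.2)² × (2806/10484)⁴ = 4.00 × 5.13×10^-3 = 0.0205.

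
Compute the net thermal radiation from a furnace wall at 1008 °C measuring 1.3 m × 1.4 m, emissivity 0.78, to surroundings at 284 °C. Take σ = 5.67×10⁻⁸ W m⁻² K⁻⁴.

Q ≈ 2.09×10^5 W

A = 1.3 × 1.4 = 1.82 m².
Convert: 1008 °C = 1281 K; 284 °C = 557 K.
Q = εσA(T⁴ − T_s⁴). T⁴ − T_s⁴ = (1281)⁴ − (557)⁴ = 2.69×10^12 − 9.63×10^10 = 2.60×10^12 K⁴.
Q = 0.78 × 5.67×10⁻⁸ × 1.82 × 2.60×10^12 = 2.09×10^5 W.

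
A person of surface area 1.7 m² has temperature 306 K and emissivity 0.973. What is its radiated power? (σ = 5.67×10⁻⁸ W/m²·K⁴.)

P ≈ 822 W

Stefan–Boltzmann: P = εσAT⁴ = 0.973 × 5.67×10⁻⁸ × 1.70 × (306)⁴ = 0.973 × 5.67×10⁻⁸ × 1.70 × 8.77×10^9.
P = 822 W.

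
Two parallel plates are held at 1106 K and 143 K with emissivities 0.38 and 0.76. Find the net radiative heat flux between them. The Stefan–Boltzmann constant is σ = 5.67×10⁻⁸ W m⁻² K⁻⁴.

For two large parallel gray plates, q = σ(T₁⁴ − T₂⁴) / (1/ε₁ + 1/ε₂ − 1).
1/ε₁ + 1/ε₂ − 1 = 1/0.38 + 1/0.76 − 1 = 2.947.
T₁⁴ − T₂⁴ = 1.50×10^12 − 4.18×10^8 = 1.50×10^12 K⁴.
q = 5.67×10⁻⁸ × 1.50×10^12 / 2.947 = 28800 W/m².

q ≈ 28800 W/m²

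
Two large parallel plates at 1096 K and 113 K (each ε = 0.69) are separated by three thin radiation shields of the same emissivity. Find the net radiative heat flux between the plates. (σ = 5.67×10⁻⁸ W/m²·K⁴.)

q ≈ 10800 W/m²

Each of the 4 gaps contributes resistance (2/ε − 1) = 2/0.69 − 1 = 1.899; total = 7.594.
q = σ(T₁⁴ − T₂⁴) / 7.594 = 5.67×10⁻⁸ × 1.44×10^12 / 7.594 = 10800 W/m².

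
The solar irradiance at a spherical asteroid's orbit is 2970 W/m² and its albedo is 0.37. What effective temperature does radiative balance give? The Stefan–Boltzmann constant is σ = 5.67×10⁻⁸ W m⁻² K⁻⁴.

T ≈ 301 K

Power absorbed = (1−a)S·πR²; power emitted = 4πR²σT⁴. Equating and cancelling πR²:
T = ((1−a)S / 4σ)^(1/4) = (1870 / (4 × 5.67×10⁻⁸))^(1/4) = (8.25×10^9)^(1/4).
T = 301 K.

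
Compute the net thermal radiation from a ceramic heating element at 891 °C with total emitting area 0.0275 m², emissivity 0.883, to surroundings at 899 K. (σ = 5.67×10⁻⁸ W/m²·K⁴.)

Convert: 891 °C = 1164 K.
Q = εσA(T⁴ − T_s⁴). T⁴ − T_s⁴ = (1164)⁴ − (899)⁴ = 1.84×10^12 − 6.53×10^11 = 1.18×10^12 K⁴.
Q = 0.883 × 5.67×10⁻⁸ × 0.0275 × 1.18×10^12 = 1630 W.

Q ≈ 1630 W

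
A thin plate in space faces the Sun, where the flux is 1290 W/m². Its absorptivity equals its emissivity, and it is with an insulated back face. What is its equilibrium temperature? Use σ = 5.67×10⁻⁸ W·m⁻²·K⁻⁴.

T ≈ 388 K

Absorbed flux αS = emitted flux εσT⁴ (one radiating face); with α = ε, T = (S/σ)^(1/4).
T = (1290 / 5.67×10⁻⁸)^(1/4) = (2.28×10^10)^(1/4).
T = 388 K.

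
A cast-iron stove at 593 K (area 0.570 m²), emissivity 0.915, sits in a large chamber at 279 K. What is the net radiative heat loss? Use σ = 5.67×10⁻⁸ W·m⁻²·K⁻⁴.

Q ≈ 3480 W

Q = εσA(T⁴ − T_s⁴). T⁴ − T_s⁴ = (593)⁴ − (279)⁴ = 1.24×10^11 − 6.06×10^9 = 1.18×10^11 K⁴.
Q = 0.915 × 5.67×10⁻⁸ × 0.570 × 1.18×10^11 = 3480 W.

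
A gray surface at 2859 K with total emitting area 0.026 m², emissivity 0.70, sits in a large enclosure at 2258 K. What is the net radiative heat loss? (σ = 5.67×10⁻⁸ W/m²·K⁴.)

Q ≈ 42100 W

Q = εσA(T⁴ − T_s⁴). T⁴ − T_s⁴ = (2859)⁴ − (2258)⁴ = 6.68×10^13 − 2.60×10^13 = 4.08×10^13 K⁴.
Q = 0.70 × 5.67×10⁻⁸ × 0.0260 × 4.08×10^13 = 42100 W.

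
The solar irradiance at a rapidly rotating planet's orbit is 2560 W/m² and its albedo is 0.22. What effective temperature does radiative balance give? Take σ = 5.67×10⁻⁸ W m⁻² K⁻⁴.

T ≈ 306 K

Power absorbed = (1−a)S·πR²; power emitted = 4πR²σT⁴. Equating and cancelling πR²:
T = ((1−a)S / 4σ)^(1/4) = (2000 / (4 × 5.67×10⁻⁸))^(1/4) = (8.80×10^9)^(1/4).
T = 306 K.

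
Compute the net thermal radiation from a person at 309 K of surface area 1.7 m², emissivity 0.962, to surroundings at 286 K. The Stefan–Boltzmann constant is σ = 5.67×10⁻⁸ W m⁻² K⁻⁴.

Q ≈ 225 W

Q = εσA(T⁴ − T_s⁴). T⁴ − T_s⁴ = (309)⁴ − (286)⁴ = 9.12×10^9 − 6.69×10^9 = 2.43×10^9 K⁴.
Q = 0.962 × 5.67×10⁻⁸ × 1.70 × 2.43×10^9 = 225 W.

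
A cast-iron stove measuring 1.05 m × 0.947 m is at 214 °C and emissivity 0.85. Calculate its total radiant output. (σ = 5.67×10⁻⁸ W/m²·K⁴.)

P ≈ 2700 W

A = 1.05 × 0.947 = 0.994 m².
214 °C = 487 K.
P = εσAT⁴ = 0.85 × 5.67×10⁻⁸ × 0.994 × (487)⁴ = 0.85 × 5.67×10⁻⁸ × 0.994 × 5.62×10^10.
P = 2700 W.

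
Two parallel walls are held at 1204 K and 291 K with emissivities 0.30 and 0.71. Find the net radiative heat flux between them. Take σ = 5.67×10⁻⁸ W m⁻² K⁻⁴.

For two large parallel gray plates, q = σ(T₁⁴ − T₂⁴) / (1/ε₁ + 1/ε₂ − 1).
1/ε₁ + 1/ε₂ − 1 = 1/0.30 + 1/0.71 − 1 = 3.742.
T₁⁴ − T₂⁴ = 2.10×10^12 − 7.17×10^9 = 2.09×10^12 K⁴.
q = 5.67×10⁻⁸ × 2.09×10^12 / 3.742 = 31700 W/m².

q ≈ 31700 W/m²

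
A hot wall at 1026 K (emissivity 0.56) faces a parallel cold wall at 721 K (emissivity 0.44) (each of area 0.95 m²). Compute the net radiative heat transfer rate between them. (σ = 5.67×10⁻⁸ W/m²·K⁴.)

For two large parallel gray plates, q = σ(T₁⁴ − T₂⁴) / (1/ε₁ + 1/ε₂ − 1).
1/ε₁ + 1/ε₂ − 1 = 1/0.56 + 1/0.44 − 1 = 3.058.
T₁⁴ − T₂⁴ = 1.11×10^12 − 2.70×10^11 = 8.38×10^11 K⁴.
q = 5.67×10⁻⁸ × 8.38×10^11 / 3.058 = 15500 W/m².
Q = q·A = 15500 × 0.95 = 14800 W.

Q ≈ 14800 W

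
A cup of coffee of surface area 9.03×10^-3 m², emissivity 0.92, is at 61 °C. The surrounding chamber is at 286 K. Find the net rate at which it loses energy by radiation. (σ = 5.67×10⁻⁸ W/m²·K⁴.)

Convert: 61 °C = 334 K.
Q = εσA(T⁴ − T_s⁴). T⁴ − T_s⁴ = (334)⁴ − (286)⁴ = 1.24×10^10 − 6.69×10^9 = 5.75×10^9 K⁴.
Q = 0.92 × 5.67×10⁻⁸ × 9.03×10^-3 × 5.75×10^9 = 2.71 W.

Q ≈ 2.71 W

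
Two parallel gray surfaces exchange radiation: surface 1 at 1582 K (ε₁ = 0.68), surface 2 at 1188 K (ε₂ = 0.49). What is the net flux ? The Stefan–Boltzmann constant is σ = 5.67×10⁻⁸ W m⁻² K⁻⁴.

q ≈ 96400 W/m²

For two large parallel gray plates, q = σ(T₁⁴ − T₂⁴) / (1/ε₁ + 1/ε₂ − 1).
1/ε₁ + 1/ε₂ − 1 = 1/0.68 + 1/0.49 − 1 = 2.511.
T₁⁴ − T₂⁴ = 6.26×10^12 − 1.99×10^12 = 4.27×10^12 K⁴.
q = 5.67×10⁻⁸ × 4.27×10^12 / 2.511 = 96400 W/m².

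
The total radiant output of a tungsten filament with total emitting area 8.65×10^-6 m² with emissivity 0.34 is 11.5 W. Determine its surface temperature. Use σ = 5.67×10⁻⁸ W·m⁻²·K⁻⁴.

T ≈ 2880 K

From P = εσAT⁴, T = (P / εσA)^(1/4) = (11.5 / (0.34 × 5.67×10⁻⁸ × 8.65×10^-6))^(1/4).
T = (6.90×10^13)^(1/4) = 2880 K.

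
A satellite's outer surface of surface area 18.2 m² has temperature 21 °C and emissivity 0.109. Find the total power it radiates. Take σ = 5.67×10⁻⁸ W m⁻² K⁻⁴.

P ≈ 840 W

21 °C = 294 K.
P = εσAT⁴ = 0.109 × 5.67×10⁻⁸ × 18.2 × (294)⁴ = 0.109 × 5.67×10⁻⁸ × 18.2 × 7.47×10^9.
P = 840 W.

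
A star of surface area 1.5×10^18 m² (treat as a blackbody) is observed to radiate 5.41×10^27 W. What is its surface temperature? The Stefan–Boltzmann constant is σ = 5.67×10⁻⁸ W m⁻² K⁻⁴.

From P = σAT⁴, T = (P / σA)^(1/4) = (5.41×10^27 / (5.67×10⁻⁸ × 1.50×10^18))^(1/4).
T = (6.36×10^16)^(1/4) = 15900 K.

T ≈ 15900 K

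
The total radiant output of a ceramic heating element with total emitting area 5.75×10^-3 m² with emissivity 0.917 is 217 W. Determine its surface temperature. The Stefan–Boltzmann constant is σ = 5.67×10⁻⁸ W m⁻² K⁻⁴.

T ≈ 923 K

From P = εσAT⁴, T = (P / εσA)^(1/4) = (217 / (0.917 × 5.67×10⁻⁸ × 5.75×10^-3))^(1/4).
T = (7.26×10^11)^(1/4) = 923 K.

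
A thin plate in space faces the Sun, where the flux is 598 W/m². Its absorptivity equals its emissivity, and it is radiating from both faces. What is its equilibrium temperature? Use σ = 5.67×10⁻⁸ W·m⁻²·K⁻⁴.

T ≈ 269 K

Absorbed flux αS = emitted flux 2εσT⁴ per unit area; with α = ε this gives T = (S/2σ)^(1/4).
T = (598 / (2 × 5.67×10⁻⁸))^(1/4) = (5.27×10^9)^(1/4).
T = 269 K.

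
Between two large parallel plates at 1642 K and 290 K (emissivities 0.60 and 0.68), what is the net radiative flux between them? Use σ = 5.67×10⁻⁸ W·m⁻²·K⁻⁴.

For two large parallel gray plates, q = σ(T₁⁴ − T₂⁴) / (1/ε₁ + 1/ε₂ − 1).
1/ε₁ + 1/ε₂ − 1 = 1/0.60 + 1/0.68 − 1 = 2.137.
T₁⁴ − T₂⁴ = 7.27×10^12 − 7.07×10^9 = 7.26×10^12 K⁴.
q = 5.67×10⁻⁸ × 7.26×10^12 / 2.137 = 1.93×10^5 W/m².

q ≈ 1.93×10^5 W/m²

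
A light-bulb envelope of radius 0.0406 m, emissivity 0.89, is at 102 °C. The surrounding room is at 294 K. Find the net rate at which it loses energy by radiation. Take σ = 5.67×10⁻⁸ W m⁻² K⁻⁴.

Q ≈ 12.9 W

A = 4πr² = 4π × (0.0406)² = 0.0207 m².
Convert: 102 °C = 375 K.
Q = εσA(T⁴ − T_s⁴). T⁴ − T_s⁴ = (375)⁴ − (294)⁴ = 1.98×10^10 − 7.47×10^9 = 1.23×10^10 K⁴.
Q = 0.89 × 5.67×10⁻⁸ × 0.0207 × 1.23×10^10 = 12.9 W.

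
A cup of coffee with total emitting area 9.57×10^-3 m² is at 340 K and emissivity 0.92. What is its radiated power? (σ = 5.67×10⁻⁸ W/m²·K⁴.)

Stefan–Boltzmann: P = εσAT⁴ = 0.92 × 5.67×10⁻⁸ × 9.57×10^-3 × (340)⁴ = 0.92 × 5.67×10⁻⁸ × 9.57×10^-3 × 1.34×10^10.
P = 6.67 W.

P ≈ 6.67 W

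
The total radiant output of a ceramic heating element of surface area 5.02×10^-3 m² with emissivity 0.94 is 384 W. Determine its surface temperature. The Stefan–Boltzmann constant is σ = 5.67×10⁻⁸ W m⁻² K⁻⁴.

From P = εσAT⁴, T = (P / εσA)^(1/4) = (384 / (0.94 × 5.67×10⁻⁸ × 5.02×10^-3))^(1/4).
T = (1.44×10^12)^(1/4) = 1090 K.

T ≈ 1090 K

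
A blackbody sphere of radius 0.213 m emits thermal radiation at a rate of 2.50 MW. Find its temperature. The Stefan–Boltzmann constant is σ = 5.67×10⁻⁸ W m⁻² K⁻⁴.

T ≈ 2970 K

A = 4πr² = 4π × (0.213)² = 0.570 m².
From P = σAT⁴, T = (P / σA)^(1/4) = (2.50×10^6 / (5.67×10⁻⁸ × 0.570))^(1/4).
T = (7.73×10^13)^(1/4) = 2970 K.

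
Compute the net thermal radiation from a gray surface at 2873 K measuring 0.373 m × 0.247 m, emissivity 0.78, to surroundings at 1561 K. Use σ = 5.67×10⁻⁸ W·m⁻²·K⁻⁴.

Q ≈ 2.53×10^5 W

A = 0.373 × 0.247 = 0.0921 m².
Q = εσA(T⁴ − T_s⁴). T⁴ − T_s⁴ = (2873)⁴ − (1561)⁴ = 6.81×10^13 − 5.94×10^12 = 6.22×10^13 K⁴.
Q = 0.78 × 5.67×10⁻⁸ × 0.0921 × 6.22×10^13 = 2.53×10^5 W.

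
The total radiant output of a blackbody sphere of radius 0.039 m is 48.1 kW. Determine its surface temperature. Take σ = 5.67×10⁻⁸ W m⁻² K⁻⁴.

T ≈ 2580 K

A = 4πr² = 4π × (0.039)² = 0.0191 m².
From P = σAT⁴, T = (P / σA)^(1/4) = (48100 / (5.67×10⁻⁸ × 0.0191))^(1/4).
T = (4.44×10^13)^(1/4) = 2580 K.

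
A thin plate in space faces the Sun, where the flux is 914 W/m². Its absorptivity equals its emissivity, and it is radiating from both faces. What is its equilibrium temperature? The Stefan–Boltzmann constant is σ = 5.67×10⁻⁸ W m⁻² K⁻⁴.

T ≈ 300 K

Absorbed flux αS = emitted flux 2εσT⁴ per unit area; with α = ε this gives T = (S/2σ)^(1/4).
T = (914 / (2 × 5.67×10⁻⁸))^(1/4) = (8.06×10^9)^(1/4).
T = 300 K.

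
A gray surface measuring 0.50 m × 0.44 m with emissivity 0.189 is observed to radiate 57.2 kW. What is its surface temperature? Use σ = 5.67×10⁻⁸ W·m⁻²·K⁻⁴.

T ≈ 2220 K

A = 0.50 × 0.44 = 0.220 m².
From P = εσAT⁴, T = (P / εσA)^(1/4) = (57200 / (0.189 × 5.67×10⁻⁸ × 0.220))^(1/4).
T = (2.43×10^13)^(1/4) = 2220 K.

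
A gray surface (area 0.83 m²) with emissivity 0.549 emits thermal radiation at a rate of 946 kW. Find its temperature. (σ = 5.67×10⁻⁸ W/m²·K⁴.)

From P = εσAT⁴, T = (P / εσA)^(1/4) = (9.46×10^5 / (0.549 × 5.67×10⁻⁸ × 0.830))^(1/4).
T = (3.66×10^13)^(1/4) = 2460 K.

T ≈ 2460 K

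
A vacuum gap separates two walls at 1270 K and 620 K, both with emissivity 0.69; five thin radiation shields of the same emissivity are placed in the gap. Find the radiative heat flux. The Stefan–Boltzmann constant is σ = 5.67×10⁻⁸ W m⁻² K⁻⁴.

q ≈ 12200 W/m²

Each of the 6 gaps contributes resistance (2/ε − 1) = 2/0.69 − 1 = 1.899; total = 11.39.
q = σ(T₁⁴ − T₂⁴) / 11.39 = 5.67×10⁻⁸ × 2.45×10^12 / 11.39 = 12200 W/m².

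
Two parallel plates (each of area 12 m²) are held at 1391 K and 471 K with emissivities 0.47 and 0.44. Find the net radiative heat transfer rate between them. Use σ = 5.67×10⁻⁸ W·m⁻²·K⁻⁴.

For two large parallel gray plates, q = σ(T₁⁴ − T₂⁴) / (1/ε₁ + 1/ε₂ − 1).
1/ε₁ + 1/ε₂ − 1 = 1/0.47 + 1/0.44 − 1 = 3.400.
T₁⁴ − T₂⁴ = 3.74×10^12 − 4.92×10^10 = 3.69×10^12 K⁴.
q = 5.67×10⁻⁸ × 3.69×10^12 / 3.400 = 61600 W/m².
Q = q·A = 61600 × 12 = 7.39×10^5 W.

Q ≈ 7.39×10^5 W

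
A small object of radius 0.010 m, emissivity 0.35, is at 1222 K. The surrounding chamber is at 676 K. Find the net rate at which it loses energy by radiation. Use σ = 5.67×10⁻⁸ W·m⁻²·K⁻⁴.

A = 4πr² = 4π × (0.010)² = 1.26×10^-3 m².
Q = εσA(T⁴ − T_s⁴). T⁴ − T_s⁴ = (1222)⁴ − (676)⁴ = 2.23×10^12 − 2.09×10^11 = 2.02×10^12 K⁴.
Q = 0.35 × 5.67×10⁻⁸ × 1.26×10^-3 × 2.02×10^12 = 50.4 W.

Q ≈ 50.4 W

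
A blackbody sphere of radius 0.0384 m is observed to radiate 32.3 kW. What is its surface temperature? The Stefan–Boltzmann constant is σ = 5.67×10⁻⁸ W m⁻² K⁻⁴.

A = 4πr² = 4π × (0.0384)² = 0.0185 m².
From P = σAT⁴, T = (P / σA)^(1/4) = (32300 / (5.67×10⁻⁸ × 0.0185))^(1/4).
T = (3.07×10^13)^(1/4) = 2350 K.

T ≈ 2350 K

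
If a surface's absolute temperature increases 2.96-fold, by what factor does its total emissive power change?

P ∝ T⁴, so the power scales as (2.96)⁴ = 76.8.

factor ≈ 76.8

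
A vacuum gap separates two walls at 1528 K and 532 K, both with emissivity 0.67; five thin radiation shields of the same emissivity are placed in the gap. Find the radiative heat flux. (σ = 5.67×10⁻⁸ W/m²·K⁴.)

q ≈ 25600 W/m²

Each of the 6 gaps contributes resistance (2/ε − 1) = 2/0.67 − 1 = 1.985; total = 11.91.
q = σ(T₁⁴ − T₂⁴) / 11.91 = 5.67×10⁻⁸ × 5.37×10^12 / 11.91 = 25600 W/m².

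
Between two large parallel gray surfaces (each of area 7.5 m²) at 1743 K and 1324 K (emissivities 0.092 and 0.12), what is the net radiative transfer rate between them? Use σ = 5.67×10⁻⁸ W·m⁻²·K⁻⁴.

Q ≈ 1.44×10^5 W

For two large parallel gray plates, q = σ(T₁⁴ − T₂⁴) / (1/ε₁ + 1/ε₂ − 1).
1/ε₁ + 1/ε₂ − 1 = 1/0.092 + 1/0.12 − 1 = 18.20.
T₁⁴ − T₂⁴ = 9.23×10^12 − 3.07×10^12 = 6.16×10^12 K⁴.
q = 5.67×10⁻⁸ × 6.16×10^12 / 18.20 = 19200 W/m².
Q = q·A = 19200 × 7.5 = 1.44×10^5 W.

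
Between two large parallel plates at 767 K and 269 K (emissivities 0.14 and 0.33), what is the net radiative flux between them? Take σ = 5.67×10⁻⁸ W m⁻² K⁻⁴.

For two large parallel gray plates, q = σ(T₁⁴ − T₂⁴) / (1/ε₁ + 1/ε₂ − 1).
1/ε₁ + 1/ε₂ − 1 = 1/0.14 + 1/0.33 − 1 = 9.173.
T₁⁴ − T₂⁴ = 3.46×10^11 − 5.24×10^9 = 3.41×10^11 K⁴.
q = 5.67×10⁻⁸ × 3.41×10^11 / 9.173 = 2110 W/m².

q ≈ 2110 W/m²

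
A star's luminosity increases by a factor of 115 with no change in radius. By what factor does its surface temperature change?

factor ≈ 3.27

P ∝ T⁴ ⇒ T ∝ P^(1/4), so T scales by (115)^(1/4) = 3.27.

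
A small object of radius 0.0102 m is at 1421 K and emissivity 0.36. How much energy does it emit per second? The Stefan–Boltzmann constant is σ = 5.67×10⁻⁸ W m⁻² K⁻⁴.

P ≈ 109 W

A = 4πr² = 4π × (0.0102)² = 1.31×10^-3 m².
Stefan–Boltzmann: P = εσAT⁴ = 0.36 × 5.67×10⁻⁸ × 1.31×10^-3 × (1421)⁴ = 0.36 × 5.67×10⁻⁸ × 1.31×10^-3 × 4.08×10^12.
P = 109 W.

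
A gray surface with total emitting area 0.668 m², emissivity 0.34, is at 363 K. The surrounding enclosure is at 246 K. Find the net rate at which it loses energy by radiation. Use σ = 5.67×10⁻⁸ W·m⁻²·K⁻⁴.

Q ≈ 176 W

Q = εσA(T⁴ − T_s⁴). T⁴ − T_s⁴ = (363)⁴ − (246)⁴ = 1.74×10^10 − 3.66×10^9 = 1.37×10^10 K⁴.
Q = 0.34 × 5.67×10⁻⁸ × 0.668 × 1.37×10^10 = 176 W.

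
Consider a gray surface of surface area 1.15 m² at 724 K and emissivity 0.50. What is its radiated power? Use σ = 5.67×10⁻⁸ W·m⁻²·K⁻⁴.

P ≈ 8960 W

Stefan–Boltzmann: P = εσAT⁴ = 0.50 × 5.67×10⁻⁸ × 1.15 × (724)⁴ = 0.50 × 5.67×10⁻⁸ × 1.15 × 2.75×10^11.
P = 8960 W.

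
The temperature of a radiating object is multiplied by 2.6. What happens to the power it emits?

factor ≈ 45.7

P ∝ T⁴, so the power scales as (2.6)⁴ = 45.7.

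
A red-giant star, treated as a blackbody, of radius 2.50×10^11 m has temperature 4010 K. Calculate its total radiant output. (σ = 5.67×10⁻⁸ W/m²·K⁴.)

P ≈ 1.15×10^31 W

A = 4πr² = 4π × (2.50×10^11)² = 7.85×10^23 m².
P = σAT⁴ = 5.67×10⁻⁸ × 7.85×10^23 × (4010)⁴ = 5.67×10⁻⁸ × 7.85×10^23 × 2.59×10^14.
P = 1.15×10^31 W.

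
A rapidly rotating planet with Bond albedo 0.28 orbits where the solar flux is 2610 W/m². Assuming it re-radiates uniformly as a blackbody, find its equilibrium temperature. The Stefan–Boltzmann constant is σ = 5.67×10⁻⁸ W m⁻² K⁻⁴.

Power absorbed = (1−a)S·πR²; power emitted = 4πR²σT⁴. Equating and cancelling πR²:
T = ((1−a)S / 4σ)^(1/4) = (1880 / (4 × 5.67×10⁻⁸))^(1/4) = (8.29×10^9)^(1/4).
T = 302 K.

T ≈ 302 K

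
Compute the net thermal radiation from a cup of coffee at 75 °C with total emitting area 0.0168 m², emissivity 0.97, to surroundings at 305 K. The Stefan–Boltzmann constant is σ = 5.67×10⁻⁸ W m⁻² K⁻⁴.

Q ≈ 5.56 W

Convert: 75 °C = 348 K.
Q = εσA(T⁴ − T_s⁴). T⁴ − T_s⁴ = (348)⁴ − (305)⁴ = 1.47×10^10 − 8.65×10^9 = 6.01×10^9 K⁴.
Q = 0.97 × 5.67×10⁻⁸ × 0.0168 × 6.01×10^9 = 5.56 W.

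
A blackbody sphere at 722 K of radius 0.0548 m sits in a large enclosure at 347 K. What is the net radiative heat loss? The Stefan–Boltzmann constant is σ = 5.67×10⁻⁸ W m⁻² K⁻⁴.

A = 4πr² = 4π × (0.0548)² = 0.0377 m².
Q = σA(T⁴ − T_s⁴). T⁴ − T_s⁴ = (722)⁴ − (347)⁴ = 2.72×10^11 − 1.45×10^10 = 2.57×10^11 K⁴.
Q = 5.67×10⁻⁸ × 0.0377 × 2.57×10^11 = 550 W.

Q ≈ 550 W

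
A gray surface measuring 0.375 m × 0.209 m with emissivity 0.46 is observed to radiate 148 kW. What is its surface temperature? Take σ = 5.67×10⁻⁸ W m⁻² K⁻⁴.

A = 0.375 × 0.209 = 0.0784 m².
From P = εσAT⁴, T = (P / εσA)^(1/4) = (1.48×10^5 / (0.46 × 5.67×10⁻⁸ × 0.0784))^(1/4).
T = (7.24×10^13)^(1/4) = 2920 K.

T ≈ 2920 K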